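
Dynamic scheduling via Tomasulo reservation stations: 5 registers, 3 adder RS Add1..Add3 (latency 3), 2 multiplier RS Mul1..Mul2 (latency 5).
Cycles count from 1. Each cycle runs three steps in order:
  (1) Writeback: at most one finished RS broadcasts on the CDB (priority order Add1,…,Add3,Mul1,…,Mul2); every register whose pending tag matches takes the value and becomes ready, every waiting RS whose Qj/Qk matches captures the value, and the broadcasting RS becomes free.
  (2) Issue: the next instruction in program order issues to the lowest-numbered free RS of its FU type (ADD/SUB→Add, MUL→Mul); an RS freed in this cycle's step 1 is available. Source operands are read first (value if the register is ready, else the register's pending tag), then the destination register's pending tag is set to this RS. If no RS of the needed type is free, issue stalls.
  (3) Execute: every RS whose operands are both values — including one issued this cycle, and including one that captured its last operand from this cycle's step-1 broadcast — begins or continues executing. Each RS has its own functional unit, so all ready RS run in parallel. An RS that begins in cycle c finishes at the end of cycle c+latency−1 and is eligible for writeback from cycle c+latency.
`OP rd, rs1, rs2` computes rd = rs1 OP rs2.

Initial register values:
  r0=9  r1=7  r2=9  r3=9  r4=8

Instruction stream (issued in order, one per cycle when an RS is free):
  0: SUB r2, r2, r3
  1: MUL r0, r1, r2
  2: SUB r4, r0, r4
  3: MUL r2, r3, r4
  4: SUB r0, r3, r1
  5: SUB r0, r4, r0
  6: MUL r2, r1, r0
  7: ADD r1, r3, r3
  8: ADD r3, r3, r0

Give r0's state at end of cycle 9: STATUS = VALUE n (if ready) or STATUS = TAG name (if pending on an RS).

STATUS = TAG Add3

c1: issue SUB r2<-Add1 | r0:9,r1:7,r2:Add1,r3:9,r4:8
c2: issue MUL r0<-Mul1 | r0:Mul1,r1:7,r2:Add1,r3:9,r4:8
c3: issue SUB r4<-Add2 | r0:Mul1,r1:7,r2:Add1,r3:9,r4:Add2
c4: CDB Add1=0; issue MUL r2<-Mul2 | r0:Mul1,r1:7,r2:Mul2,r3:9,r4:Add2
c5: issue SUB r0<-Add1 | r0:Add1,r1:7,r2:Mul2,r3:9,r4:Add2
c6: issue SUB r0<-Add3 | r0:Add3,r1:7,r2:Mul2,r3:9,r4:Add2
c7: stall | r0:Add3,r1:7,r2:Mul2,r3:9,r4:Add2
c8: CDB Add1=2; stall | r0:Add3,r1:7,r2:Mul2,r3:9,r4:Add2
c9: CDB Mul1=0; issue MUL r2<-Mul1 | r0:Add3,r1:7,r2:Mul1,r3:9,r4:Add2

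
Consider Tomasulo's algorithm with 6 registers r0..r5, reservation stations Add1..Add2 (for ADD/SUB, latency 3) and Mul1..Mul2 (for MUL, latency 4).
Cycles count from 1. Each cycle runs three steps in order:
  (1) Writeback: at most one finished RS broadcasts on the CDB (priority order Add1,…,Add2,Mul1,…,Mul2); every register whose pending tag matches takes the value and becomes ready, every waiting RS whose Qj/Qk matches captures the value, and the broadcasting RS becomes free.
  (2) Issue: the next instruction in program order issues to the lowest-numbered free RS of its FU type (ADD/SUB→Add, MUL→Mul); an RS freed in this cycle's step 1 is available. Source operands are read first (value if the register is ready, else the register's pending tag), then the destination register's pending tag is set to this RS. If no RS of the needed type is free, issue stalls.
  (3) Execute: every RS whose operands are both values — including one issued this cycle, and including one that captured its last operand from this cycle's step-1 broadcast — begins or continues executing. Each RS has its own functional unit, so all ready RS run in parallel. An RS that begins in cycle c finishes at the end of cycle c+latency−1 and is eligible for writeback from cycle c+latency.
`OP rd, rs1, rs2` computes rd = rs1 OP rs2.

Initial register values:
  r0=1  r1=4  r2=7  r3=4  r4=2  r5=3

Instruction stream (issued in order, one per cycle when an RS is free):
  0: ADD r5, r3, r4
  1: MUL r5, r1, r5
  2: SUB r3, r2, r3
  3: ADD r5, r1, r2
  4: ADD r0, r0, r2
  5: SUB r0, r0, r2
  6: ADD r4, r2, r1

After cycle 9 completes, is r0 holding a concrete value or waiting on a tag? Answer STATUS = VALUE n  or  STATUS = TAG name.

STATUS = TAG Add1

c1: issue ADD r5<-Add1 | r0:1,r1:4,r2:7,r3:4,r4:2,r5:Add1
c2: issue MUL r5<-Mul1 | r0:1,r1:4,r2:7,r3:4,r4:2,r5:Mul1
c3: issue SUB r3<-Add2 | r0:1,r1:4,r2:7,r3:Add2,r4:2,r5:Mul1
c4: CDB Add1=6; issue ADD r5<-Add1 | r0:1,r1:4,r2:7,r3:Add2,r4:2,r5:Add1
c5: stall | r0:1,r1:4,r2:7,r3:Add2,r4:2,r5:Add1
c6: CDB Add2=3; issue ADD r0<-Add2 | r0:Add2,r1:4,r2:7,r3:3,r4:2,r5:Add1
c7: CDB Add1=11; issue SUB r0<-Add1 | r0:Add1,r1:4,r2:7,r3:3,r4:2,r5:11
c8: CDB Mul1=24; stall | r0:Add1,r1:4,r2:7,r3:3,r4:2,r5:11
c9: CDB Add2=8; issue ADD r4<-Add2 | r0:Add1,r1:4,r2:7,r3:3,r4:Add2,r5:11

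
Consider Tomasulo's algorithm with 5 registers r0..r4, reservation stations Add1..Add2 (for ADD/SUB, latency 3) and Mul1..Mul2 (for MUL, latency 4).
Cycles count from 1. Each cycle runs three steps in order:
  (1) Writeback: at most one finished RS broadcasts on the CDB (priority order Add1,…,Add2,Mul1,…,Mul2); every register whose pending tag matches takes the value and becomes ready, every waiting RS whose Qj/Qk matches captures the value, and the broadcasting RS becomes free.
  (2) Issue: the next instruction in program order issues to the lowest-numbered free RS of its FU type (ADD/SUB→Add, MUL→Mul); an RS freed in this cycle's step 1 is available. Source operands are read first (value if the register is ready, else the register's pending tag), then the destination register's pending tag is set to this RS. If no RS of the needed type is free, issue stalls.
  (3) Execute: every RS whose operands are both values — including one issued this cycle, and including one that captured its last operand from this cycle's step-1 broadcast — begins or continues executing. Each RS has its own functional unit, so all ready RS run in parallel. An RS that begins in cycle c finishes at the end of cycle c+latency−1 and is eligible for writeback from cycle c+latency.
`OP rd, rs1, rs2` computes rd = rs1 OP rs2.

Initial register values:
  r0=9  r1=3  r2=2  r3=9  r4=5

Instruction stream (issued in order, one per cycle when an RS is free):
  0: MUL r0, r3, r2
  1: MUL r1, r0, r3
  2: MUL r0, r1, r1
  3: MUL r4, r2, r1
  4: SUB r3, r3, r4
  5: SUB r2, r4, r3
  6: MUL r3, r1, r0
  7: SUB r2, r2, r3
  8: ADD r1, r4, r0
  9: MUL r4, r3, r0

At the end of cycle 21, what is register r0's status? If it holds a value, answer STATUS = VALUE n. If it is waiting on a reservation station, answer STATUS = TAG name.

STATUS = VALUE 26244

  c1: issue MUL r0<-Mul1  regs: r0:Mul1,r1:3,r2:2,r3:9,r4:5
  c2: issue MUL r1<-Mul2  regs: r0:Mul1,r1:Mul2,r2:2,r3:9,r4:5
  c3: stall  regs: r0:Mul1,r1:Mul2,r2:2,r3:9,r4:5
  c4: stall  regs: r0:Mul1,r1:Mul2,r2:2,r3:9,r4:5
  c5: CDB Mul1=18; issue MUL r0<-Mul1  regs: r0:Mul1,r1:Mul2,r2:2,r3:9,r4:5
  c6: stall  regs: r0:Mul1,r1:Mul2,r2:2,r3:9,r4:5
  c7: stall  regs: r0:Mul1,r1:Mul2,r2:2,r3:9,r4:5
  c8: stall  regs: r0:Mul1,r1:Mul2,r2:2,r3:9,r4:5
  c9: CDB Mul2=162; issue MUL r4<-Mul2  regs: r0:Mul1,r1:162,r2:2,r3:9,r4:Mul2
  c10: issue SUB r3<-Add1  regs: r0:Mul1,r1:162,r2:2,r3:Add1,r4:Mul2
  c11: issue SUB r2<-Add2  regs: r0:Mul1,r1:162,r2:Add2,r3:Add1,r4:Mul2
  c12: stall  regs: r0:Mul1,r1:162,r2:Add2,r3:Add1,r4:Mul2
  c13: CDB Mul1=26244; issue MUL r3<-Mul1  regs: r0:26244,r1:162,r2:Add2,r3:Mul1,r4:Mul2
  c14: CDB Mul2=324; stall  regs: r0:26244,r1:162,r2:Add2,r3:Mul1,r4:324
  c15: stall  regs: r0:26244,r1:162,r2:Add2,r3:Mul1,r4:324
  c16: stall  regs: r0:26244,r1:162,r2:Add2,r3:Mul1,r4:324
  c17: CDB Add1=-315; issue SUB r2<-Add1  regs: r0:26244,r1:162,r2:Add1,r3:Mul1,r4:324
  c18: CDB Mul1=4251528; stall  regs: r0:26244,r1:162,r2:Add1,r3:4251528,r4:324
  c19: stall  regs: r0:26244,r1:162,r2:Add1,r3:4251528,r4:324
  c20: CDB Add2=639; issue ADD r1<-Add2  regs: r0:26244,r1:Add2,r2:Add1,r3:4251528,r4:324
  c21: issue MUL r4<-Mul1  regs: r0:26244,r1:Add2,r2:Add1,r3:4251528,r4:Mul1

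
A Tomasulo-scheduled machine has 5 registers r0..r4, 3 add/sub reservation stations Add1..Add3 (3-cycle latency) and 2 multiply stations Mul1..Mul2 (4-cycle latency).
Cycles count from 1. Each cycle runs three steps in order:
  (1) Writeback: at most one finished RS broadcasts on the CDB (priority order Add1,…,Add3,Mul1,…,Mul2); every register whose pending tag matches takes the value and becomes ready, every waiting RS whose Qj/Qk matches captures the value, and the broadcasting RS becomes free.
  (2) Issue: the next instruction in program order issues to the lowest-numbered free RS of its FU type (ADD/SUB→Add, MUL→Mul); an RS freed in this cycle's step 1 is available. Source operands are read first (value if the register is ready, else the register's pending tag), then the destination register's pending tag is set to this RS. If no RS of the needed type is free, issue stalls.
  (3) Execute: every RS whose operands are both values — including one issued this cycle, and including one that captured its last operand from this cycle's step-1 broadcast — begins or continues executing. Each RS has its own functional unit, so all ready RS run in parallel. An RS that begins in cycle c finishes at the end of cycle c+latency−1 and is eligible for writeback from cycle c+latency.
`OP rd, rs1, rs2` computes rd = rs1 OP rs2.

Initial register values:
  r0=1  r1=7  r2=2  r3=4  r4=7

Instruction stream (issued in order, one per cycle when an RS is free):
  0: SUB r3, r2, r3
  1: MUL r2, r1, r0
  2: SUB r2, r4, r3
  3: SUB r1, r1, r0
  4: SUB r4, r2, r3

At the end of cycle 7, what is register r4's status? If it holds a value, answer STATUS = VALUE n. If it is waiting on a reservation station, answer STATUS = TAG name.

STATUS = TAG Add3

  c1: issue SUB r3<-Add1  regs: r0:1,r1:7,r2:2,r3:Add1,r4:7
  c2: issue MUL r2<-Mul1  regs: r0:1,r1:7,r2:Mul1,r3:Add1,r4:7
  c3: issue SUB r2<-Add2  regs: r0:1,r1:7,r2:Add2,r3:Add1,r4:7
  c4: CDB Add1=-2; issue SUB r1<-Add1  regs: r0:1,r1:Add1,r2:Add2,r3:-2,r4:7
  c5: issue SUB r4<-Add3  regs: r0:1,r1:Add1,r2:Add2,r3:-2,r4:Add3
  c6: CDB Mul1=7  regs: r0:1,r1:Add1,r2:Add2,r3:-2,r4:Add3
  c7: CDB Add1=6  regs: r0:1,r1:6,r2:Add2,r3:-2,r4:Add3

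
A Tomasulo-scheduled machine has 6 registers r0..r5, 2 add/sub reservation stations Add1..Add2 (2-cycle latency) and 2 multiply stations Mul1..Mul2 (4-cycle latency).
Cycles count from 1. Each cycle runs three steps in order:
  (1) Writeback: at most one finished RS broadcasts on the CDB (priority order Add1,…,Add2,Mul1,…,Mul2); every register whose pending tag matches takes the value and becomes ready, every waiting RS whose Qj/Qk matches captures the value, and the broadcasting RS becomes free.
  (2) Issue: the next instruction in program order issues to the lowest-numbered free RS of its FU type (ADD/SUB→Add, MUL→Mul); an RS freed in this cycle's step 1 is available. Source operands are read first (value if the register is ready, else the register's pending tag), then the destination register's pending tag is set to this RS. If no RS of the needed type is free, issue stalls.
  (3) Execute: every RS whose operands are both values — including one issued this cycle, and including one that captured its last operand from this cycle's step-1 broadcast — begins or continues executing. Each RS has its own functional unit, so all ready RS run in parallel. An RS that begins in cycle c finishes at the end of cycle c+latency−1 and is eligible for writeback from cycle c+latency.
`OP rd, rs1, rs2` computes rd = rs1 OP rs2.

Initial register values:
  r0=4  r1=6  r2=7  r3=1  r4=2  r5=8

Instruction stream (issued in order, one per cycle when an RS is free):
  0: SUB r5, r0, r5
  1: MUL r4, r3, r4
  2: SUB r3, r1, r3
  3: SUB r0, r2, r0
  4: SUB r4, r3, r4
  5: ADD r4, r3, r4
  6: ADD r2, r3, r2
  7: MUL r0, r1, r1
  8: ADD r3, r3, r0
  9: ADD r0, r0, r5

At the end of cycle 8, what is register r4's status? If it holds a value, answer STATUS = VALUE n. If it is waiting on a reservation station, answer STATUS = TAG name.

STATUS = TAG Add2

cycle 1: issue SUB r5<-Add1 // r0:4,r1:6,r2:7,r3:1,r4:2,r5:Add1
cycle 2: issue MUL r4<-Mul1 // r0:4,r1:6,r2:7,r3:1,r4:Mul1,r5:Add1
cycle 3: CDB Add1=-4; issue SUB r3<-Add1 // r0:4,r1:6,r2:7,r3:Add1,r4:Mul1,r5:-4
cycle 4: issue SUB r0<-Add2 // r0:Add2,r1:6,r2:7,r3:Add1,r4:Mul1,r5:-4
cycle 5: CDB Add1=5; issue SUB r4<-Add1 // r0:Add2,r1:6,r2:7,r3:5,r4:Add1,r5:-4
cycle 6: CDB Add2=3; issue ADD r4<-Add2 // r0:3,r1:6,r2:7,r3:5,r4:Add2,r5:-4
cycle 7: CDB Mul1=2; stall // r0:3,r1:6,r2:7,r3:5,r4:Add2,r5:-4
cycle 8: stall // r0:3,r1:6,r2:7,r3:5,r4:Add2,r5:-4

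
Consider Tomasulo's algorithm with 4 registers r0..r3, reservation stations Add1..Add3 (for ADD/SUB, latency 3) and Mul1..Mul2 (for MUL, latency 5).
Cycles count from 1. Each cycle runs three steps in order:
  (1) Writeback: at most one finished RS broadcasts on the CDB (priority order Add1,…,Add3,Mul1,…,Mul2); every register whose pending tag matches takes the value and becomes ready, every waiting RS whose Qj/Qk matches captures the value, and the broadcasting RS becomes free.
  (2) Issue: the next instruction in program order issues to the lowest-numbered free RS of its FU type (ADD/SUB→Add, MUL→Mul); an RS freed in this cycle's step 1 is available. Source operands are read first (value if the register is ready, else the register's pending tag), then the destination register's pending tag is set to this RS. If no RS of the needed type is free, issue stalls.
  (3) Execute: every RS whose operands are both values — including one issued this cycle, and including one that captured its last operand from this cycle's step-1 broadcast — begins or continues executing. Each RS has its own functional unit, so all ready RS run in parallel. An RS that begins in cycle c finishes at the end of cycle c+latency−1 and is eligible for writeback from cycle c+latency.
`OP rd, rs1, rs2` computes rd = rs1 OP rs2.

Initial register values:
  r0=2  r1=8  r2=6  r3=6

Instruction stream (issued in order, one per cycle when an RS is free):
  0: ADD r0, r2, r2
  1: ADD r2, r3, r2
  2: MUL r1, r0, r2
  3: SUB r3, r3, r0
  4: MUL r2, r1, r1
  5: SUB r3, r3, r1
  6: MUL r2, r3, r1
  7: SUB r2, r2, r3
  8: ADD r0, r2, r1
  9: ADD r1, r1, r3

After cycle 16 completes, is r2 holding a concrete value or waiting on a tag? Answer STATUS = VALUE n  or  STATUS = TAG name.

STATUS = TAG Add1

  c1: issue ADD r0<-Add1  regs: r0:Add1,r1:8,r2:6,r3:6
  c2: issue ADD r2<-Add2  regs: r0:Add1,r1:8,r2:Add2,r3:6
  c3: issue MUL r1<-Mul1  regs: r0:Add1,r1:Mul1,r2:Add2,r3:6
  c4: CDB Add1=12; issue SUB r3<-Add1  regs: r0:12,r1:Mul1,r2:Add2,r3:Add1
  c5: CDB Add2=12; issue MUL r2<-Mul2  regs: r0:12,r1:Mul1,r2:Mul2,r3:Add1
  c6: issue SUB r3<-Add2  regs: r0:12,r1:Mul1,r2:Mul2,r3:Add2
  c7: CDB Add1=-6; stall  regs: r0:12,r1:Mul1,r2:Mul2,r3:Add2
  c8: stall  regs: r0:12,r1:Mul1,r2:Mul2,r3:Add2
  c9: stall  regs: r0:12,r1:Mul1,r2:Mul2,r3:Add2
  c10: CDB Mul1=144; issue MUL r2<-Mul1  regs: r0:12,r1:144,r2:Mul1,r3:Add2
  c11: issue SUB r2<-Add1  regs: r0:12,r1:144,r2:Add1,r3:Add2
  c12: issue ADD r0<-Add3  regs: r0:Add3,r1:144,r2:Add1,r3:Add2
  c13: CDB Add2=-150; issue ADD r1<-Add2  regs: r0:Add3,r1:Add2,r2:Add1,r3:-150
  c14: -  regs: r0:Add3,r1:Add2,r2:Add1,r3:-150
  c15: CDB Mul2=20736  regs: r0:Add3,r1:Add2,r2:Add1,r3:-150
  c16: CDB Add2=-6  regs: r0:Add3,r1:-6,r2:Add1,r3:-150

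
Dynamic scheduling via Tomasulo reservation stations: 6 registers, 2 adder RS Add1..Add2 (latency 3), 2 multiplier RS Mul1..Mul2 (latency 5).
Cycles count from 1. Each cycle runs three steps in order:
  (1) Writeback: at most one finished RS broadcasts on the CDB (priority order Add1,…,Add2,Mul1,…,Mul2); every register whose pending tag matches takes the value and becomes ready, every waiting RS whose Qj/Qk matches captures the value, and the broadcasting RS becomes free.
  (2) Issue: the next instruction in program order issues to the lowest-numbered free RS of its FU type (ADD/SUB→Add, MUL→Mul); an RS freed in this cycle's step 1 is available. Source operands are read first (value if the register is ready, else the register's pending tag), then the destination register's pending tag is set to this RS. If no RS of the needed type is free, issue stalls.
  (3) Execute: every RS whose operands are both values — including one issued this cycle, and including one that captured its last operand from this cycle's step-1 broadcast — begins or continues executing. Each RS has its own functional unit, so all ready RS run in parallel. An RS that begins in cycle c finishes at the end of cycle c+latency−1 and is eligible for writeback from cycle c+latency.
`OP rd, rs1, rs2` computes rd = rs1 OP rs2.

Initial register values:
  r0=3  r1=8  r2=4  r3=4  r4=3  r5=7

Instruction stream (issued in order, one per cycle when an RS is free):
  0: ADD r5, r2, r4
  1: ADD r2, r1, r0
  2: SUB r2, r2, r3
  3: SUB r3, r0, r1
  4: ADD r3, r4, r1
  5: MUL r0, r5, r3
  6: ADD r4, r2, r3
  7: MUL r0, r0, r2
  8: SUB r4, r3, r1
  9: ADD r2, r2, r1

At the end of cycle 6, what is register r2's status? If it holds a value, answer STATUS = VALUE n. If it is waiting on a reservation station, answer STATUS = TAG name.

STATUS = TAG Add1

  c1: issue ADD r5<-Add1  regs: r0:3,r1:8,r2:4,r3:4,r4:3,r5:Add1
  c2: issue ADD r2<-Add2  regs: r0:3,r1:8,r2:Add2,r3:4,r4:3,r5:Add1
  c3: stall  regs: r0:3,r1:8,r2:Add2,r3:4,r4:3,r5:Add1
  c4: CDB Add1=7; issue SUB r2<-Add1  regs: r0:3,r1:8,r2:Add1,r3:4,r4:3,r5:7
  c5: CDB Add2=11; issue SUB r3<-Add2  regs: r0:3,r1:8,r2:Add1,r3:Add2,r4:3,r5:7
  c6: stall  regs: r0:3,r1:8,r2:Add1,r3:Add2,r4:3,r5:7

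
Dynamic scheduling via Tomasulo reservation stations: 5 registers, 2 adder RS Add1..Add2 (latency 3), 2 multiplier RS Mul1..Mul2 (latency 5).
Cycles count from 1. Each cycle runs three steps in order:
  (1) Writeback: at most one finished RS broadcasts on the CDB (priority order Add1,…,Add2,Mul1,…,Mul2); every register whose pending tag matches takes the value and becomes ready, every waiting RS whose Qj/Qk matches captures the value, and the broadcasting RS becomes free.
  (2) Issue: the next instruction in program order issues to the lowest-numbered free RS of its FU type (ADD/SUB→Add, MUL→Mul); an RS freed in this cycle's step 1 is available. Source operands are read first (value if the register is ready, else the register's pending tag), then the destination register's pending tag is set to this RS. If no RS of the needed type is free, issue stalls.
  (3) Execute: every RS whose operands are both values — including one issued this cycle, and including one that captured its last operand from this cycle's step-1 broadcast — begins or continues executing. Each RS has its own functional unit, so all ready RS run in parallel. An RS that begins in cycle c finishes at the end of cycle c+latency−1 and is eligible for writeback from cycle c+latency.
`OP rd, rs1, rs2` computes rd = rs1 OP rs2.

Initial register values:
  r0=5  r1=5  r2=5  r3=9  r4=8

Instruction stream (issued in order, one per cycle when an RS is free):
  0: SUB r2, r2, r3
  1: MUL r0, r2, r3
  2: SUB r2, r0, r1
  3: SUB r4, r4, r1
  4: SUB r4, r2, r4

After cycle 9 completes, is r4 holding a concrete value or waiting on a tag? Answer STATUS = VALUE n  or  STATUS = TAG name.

STATUS = TAG Add1

c1: issue SUB r2<-Add1 | r0:5,r1:5,r2:Add1,r3:9,r4:8
c2: issue MUL r0<-Mul1 | r0:Mul1,r1:5,r2:Add1,r3:9,r4:8
c3: issue SUB r2<-Add2 | r0:Mul1,r1:5,r2:Add2,r3:9,r4:8
c4: CDB Add1=-4; issue SUB r4<-Add1 | r0:Mul1,r1:5,r2:Add2,r3:9,r4:Add1
c5: stall | r0:Mul1,r1:5,r2:Add2,r3:9,r4:Add1
c6: stall | r0:Mul1,r1:5,r2:Add2,r3:9,r4:Add1
c7: CDB Add1=3; issue SUB r4<-Add1 | r0:Mul1,r1:5,r2:Add2,r3:9,r4:Add1
c8: - | r0:Mul1,r1:5,r2:Add2,r3:9,r4:Add1
c9: CDB Mul1=-36 | r0:-36,r1:5,r2:Add2,r3:9,r4:Add1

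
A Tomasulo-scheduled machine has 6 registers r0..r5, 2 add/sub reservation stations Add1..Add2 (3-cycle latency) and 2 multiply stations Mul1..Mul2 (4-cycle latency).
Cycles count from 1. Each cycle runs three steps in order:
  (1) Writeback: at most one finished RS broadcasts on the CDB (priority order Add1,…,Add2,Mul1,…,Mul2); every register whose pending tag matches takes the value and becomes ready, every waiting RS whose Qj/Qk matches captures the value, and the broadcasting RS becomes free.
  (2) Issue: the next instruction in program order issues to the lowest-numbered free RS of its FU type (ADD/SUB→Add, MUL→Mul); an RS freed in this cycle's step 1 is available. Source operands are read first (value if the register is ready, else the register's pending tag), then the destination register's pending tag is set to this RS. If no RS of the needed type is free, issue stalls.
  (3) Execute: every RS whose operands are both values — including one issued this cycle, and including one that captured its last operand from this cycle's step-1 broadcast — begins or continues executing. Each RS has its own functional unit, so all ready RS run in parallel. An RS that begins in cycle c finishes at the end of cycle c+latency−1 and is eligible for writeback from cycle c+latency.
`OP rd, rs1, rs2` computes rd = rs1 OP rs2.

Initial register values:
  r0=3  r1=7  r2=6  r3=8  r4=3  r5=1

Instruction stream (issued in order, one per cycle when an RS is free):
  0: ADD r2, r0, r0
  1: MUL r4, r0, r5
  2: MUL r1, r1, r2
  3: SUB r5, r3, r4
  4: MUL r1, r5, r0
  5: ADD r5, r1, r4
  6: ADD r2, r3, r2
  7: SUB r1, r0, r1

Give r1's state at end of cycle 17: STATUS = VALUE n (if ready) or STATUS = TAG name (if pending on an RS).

STATUS = VALUE -12

  c1: issue ADD r2<-Add1  regs: r0:3,r1:7,r2:Add1,r3:8,r4:3,r5:1
  c2: issue MUL r4<-Mul1  regs: r0:3,r1:7,r2:Add1,r3:8,r4:Mul1,r5:1
  c3: issue MUL r1<-Mul2  regs: r0:3,r1:Mul2,r2:Add1,r3:8,r4:Mul1,r5:1
  c4: CDB Add1=6; issue SUB r5<-Add1  regs: r0:3,r1:Mul2,r2:6,r3:8,r4:Mul1,r5:Add1
  c5: stall  regs: r0:3,r1:Mul2,r2:6,r3:8,r4:Mul1,r5:Add1
  c6: CDB Mul1=3; issue MUL r1<-Mul1  regs: r0:3,r1:Mul1,r2:6,r3:8,r4:3,r5:Add1
  c7: issue ADD r5<-Add2  regs: r0:3,r1:Mul1,r2:6,r3:8,r4:3,r5:Add2
  c8: CDB Mul2=42; stall  regs: r0:3,r1:Mul1,r2:6,r3:8,r4:3,r5:Add2
  c9: CDB Add1=5; issue ADD r2<-Add1  regs: r0:3,r1:Mul1,r2:Add1,r3:8,r4:3,r5:Add2
  c10: stall  regs: r0:3,r1:Mul1,r2:Add1,r3:8,r4:3,r5:Add2
  c11: stall  regs: r0:3,r1:Mul1,r2:Add1,r3:8,r4:3,r5:Add2
  c12: CDB Add1=14; issue SUB r1<-Add1  regs: r0:3,r1:Add1,r2:14,r3:8,r4:3,r5:Add2
  c13: CDB Mul1=15  regs: r0:3,r1:Add1,r2:14,r3:8,r4:3,r5:Add2
  c14: -  regs: r0:3,r1:Add1,r2:14,r3:8,r4:3,r5:Add2
  c15: -  regs: r0:3,r1:Add1,r2:14,r3:8,r4:3,r5:Add2
  c16: CDB Add1=-12  regs: r0:3,r1:-12,r2:14,r3:8,r4:3,r5:Add2
  c17: CDB Add2=18  regs: r0:3,r1:-12,r2:14,r3:8,r4:3,r5:18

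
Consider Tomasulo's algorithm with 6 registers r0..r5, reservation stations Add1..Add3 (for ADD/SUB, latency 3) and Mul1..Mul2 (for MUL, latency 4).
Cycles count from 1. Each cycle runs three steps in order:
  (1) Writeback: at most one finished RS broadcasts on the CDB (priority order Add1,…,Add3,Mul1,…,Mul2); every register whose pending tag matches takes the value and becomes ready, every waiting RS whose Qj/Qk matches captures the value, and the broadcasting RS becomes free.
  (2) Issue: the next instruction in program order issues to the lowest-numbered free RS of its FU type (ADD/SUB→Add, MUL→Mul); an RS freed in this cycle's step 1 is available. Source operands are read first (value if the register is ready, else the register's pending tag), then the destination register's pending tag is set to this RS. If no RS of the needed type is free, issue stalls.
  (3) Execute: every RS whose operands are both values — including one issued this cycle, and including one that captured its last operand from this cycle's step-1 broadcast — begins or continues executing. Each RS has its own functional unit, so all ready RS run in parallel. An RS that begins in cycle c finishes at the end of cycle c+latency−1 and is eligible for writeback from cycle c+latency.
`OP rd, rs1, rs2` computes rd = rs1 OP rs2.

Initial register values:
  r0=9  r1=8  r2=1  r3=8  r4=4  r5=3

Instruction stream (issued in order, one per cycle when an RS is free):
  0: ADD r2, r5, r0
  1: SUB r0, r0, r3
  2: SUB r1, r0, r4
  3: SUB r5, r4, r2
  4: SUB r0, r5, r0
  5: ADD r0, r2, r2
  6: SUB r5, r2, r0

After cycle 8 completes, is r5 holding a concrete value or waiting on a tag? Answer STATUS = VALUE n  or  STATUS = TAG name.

STATUS = TAG Add3

c1: issue ADD r2<-Add1 | r0:9,r1:8,r2:Add1,r3:8,r4:4,r5:3
c2: issue SUB r0<-Add2 | r0:Add2,r1:8,r2:Add1,r3:8,r4:4,r5:3
c3: issue SUB r1<-Add3 | r0:Add2,r1:Add3,r2:Add1,r3:8,r4:4,r5:3
c4: CDB Add1=12; issue SUB r5<-Add1 | r0:Add2,r1:Add3,r2:12,r3:8,r4:4,r5:Add1
c5: CDB Add2=1; issue SUB r0<-Add2 | r0:Add2,r1:Add3,r2:12,r3:8,r4:4,r5:Add1
c6: stall | r0:Add2,r1:Add3,r2:12,r3:8,r4:4,r5:Add1
c7: CDB Add1=-8; issue ADD r0<-Add1 | r0:Add1,r1:Add3,r2:12,r3:8,r4:4,r5:-8
c8: CDB Add3=-3; issue SUB r5<-Add3 | r0:Add1,r1:-3,r2:12,r3:8,r4:4,r5:Add3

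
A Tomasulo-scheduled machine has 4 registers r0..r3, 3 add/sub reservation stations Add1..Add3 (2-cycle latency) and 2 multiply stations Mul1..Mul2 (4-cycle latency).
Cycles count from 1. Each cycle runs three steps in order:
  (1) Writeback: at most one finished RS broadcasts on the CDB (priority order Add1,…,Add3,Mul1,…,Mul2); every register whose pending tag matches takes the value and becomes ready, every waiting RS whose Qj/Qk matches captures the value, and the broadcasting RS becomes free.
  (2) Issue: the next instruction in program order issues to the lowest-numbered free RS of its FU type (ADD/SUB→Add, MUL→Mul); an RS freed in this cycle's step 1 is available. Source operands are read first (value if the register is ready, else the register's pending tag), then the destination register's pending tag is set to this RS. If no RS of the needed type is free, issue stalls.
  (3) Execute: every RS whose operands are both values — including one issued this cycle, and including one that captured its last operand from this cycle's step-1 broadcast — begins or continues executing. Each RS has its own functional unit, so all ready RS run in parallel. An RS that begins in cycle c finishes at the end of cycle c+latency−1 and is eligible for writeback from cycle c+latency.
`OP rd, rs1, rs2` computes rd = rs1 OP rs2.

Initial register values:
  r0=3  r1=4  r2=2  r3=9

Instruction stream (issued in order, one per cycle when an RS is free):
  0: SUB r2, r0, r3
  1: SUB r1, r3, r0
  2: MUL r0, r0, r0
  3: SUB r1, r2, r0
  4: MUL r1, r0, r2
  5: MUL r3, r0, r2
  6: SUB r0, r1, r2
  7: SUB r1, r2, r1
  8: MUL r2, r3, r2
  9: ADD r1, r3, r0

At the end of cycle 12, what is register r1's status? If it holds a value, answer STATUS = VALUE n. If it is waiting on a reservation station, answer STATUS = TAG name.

STATUS = TAG Add3

c1: issue SUB r2<-Add1 | r0:3,r1:4,r2:Add1,r3:9
c2: issue SUB r1<-Add2 | r0:3,r1:Add2,r2:Add1,r3:9
c3: CDB Add1=-6; issue MUL r0<-Mul1 | r0:Mul1,r1:Add2,r2:-6,r3:9
c4: CDB Add2=6; issue SUB r1<-Add1 | r0:Mul1,r1:Add1,r2:-6,r3:9
c5: issue MUL r1<-Mul2 | r0:Mul1,r1:Mul2,r2:-6,r3:9
c6: stall | r0:Mul1,r1:Mul2,r2:-6,r3:9
c7: CDB Mul1=9; issue MUL r3<-Mul1 | r0:9,r1:Mul2,r2:-6,r3:Mul1
c8: issue SUB r0<-Add2 | r0:Add2,r1:Mul2,r2:-6,r3:Mul1
c9: CDB Add1=-15; issue SUB r1<-Add1 | r0:Add2,r1:Add1,r2:-6,r3:Mul1
c10: stall | r0:Add2,r1:Add1,r2:-6,r3:Mul1
c11: CDB Mul1=-54; issue MUL r2<-Mul1 | r0:Add2,r1:Add1,r2:Mul1,r3:-54
c12: CDB Mul2=-54; issue ADD r1<-Add3 | r0:Add2,r1:Add3,r2:Mul1,r3:-54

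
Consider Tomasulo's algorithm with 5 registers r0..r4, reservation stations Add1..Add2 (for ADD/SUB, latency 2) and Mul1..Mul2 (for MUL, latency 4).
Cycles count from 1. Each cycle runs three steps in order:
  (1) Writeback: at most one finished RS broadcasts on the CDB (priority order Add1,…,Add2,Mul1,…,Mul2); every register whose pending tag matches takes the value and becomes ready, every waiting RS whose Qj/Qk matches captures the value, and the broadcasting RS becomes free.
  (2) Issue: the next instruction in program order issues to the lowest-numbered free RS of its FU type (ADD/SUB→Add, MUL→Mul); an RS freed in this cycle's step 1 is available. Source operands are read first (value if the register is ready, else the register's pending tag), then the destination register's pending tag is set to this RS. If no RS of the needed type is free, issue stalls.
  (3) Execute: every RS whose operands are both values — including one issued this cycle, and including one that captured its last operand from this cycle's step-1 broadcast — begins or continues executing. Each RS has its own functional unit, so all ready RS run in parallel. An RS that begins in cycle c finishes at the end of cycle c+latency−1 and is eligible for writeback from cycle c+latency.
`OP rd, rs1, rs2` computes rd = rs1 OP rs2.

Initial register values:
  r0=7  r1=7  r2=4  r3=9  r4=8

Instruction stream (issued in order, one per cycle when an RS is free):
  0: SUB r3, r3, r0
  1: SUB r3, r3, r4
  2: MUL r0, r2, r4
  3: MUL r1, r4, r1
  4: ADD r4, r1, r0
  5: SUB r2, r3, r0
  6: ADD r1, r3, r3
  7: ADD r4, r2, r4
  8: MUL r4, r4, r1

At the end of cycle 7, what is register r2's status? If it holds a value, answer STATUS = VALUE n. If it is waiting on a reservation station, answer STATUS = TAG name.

STATUS = TAG Add2

cycle 1: issue SUB r3<-Add1 // r0:7,r1:7,r2:4,r3:Add1,r4:8
cycle 2: issue SUB r3<-Add2 // r0:7,r1:7,r2:4,r3:Add2,r4:8
cycle 3: CDB Add1=2; issue MUL r0<-Mul1 // r0:Mul1,r1:7,r2:4,r3:Add2,r4:8
cycle 4: issue MUL r1<-Mul2 // r0:Mul1,r1:Mul2,r2:4,r3:Add2,r4:8
cycle 5: CDB Add2=-6; issue ADD r4<-Add1 // r0:Mul1,r1:Mul2,r2:4,r3:-6,r4:Add1
cycle 6: issue SUB r2<-Add2 // r0:Mul1,r1:Mul2,r2:Add2,r3:-6,r4:Add1
cycle 7: CDB Mul1=32; stall // r0:32,r1:Mul2,r2:Add2,r3:-6,r4:Add1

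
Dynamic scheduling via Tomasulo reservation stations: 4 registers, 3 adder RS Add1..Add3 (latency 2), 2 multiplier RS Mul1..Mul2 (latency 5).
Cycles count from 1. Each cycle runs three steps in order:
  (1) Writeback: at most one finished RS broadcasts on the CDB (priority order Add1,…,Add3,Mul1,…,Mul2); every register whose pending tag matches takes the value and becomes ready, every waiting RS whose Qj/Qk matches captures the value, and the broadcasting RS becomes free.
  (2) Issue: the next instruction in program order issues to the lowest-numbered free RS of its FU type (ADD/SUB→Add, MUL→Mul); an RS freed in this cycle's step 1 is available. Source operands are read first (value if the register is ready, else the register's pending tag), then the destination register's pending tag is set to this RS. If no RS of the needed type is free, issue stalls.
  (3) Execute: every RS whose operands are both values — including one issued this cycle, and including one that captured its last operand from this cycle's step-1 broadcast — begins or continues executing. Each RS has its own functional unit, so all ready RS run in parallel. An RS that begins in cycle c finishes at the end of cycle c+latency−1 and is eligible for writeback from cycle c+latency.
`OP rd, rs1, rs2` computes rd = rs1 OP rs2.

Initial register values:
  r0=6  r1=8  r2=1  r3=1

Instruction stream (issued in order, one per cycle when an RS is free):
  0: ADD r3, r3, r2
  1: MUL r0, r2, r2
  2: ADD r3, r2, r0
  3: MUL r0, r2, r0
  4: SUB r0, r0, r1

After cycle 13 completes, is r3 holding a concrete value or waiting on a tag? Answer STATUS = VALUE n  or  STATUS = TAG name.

  c1: issue ADD r3<-Add1  regs: r0:6,r1:8,r2:1,r3:Add1
  c2: issue MUL r0<-Mul1  regs: r0:Mul1,r1:8,r2:1,r3:Add1
  c3: CDB Add1=2; issue ADD r3<-Add1  regs: r0:Mul1,r1:8,r2:1,r3:Add1
  c4: issue MUL r0<-Mul2  regs: r0:Mul2,r1:8,r2:1,r3:Add1
  c5: issue SUB r0<-Add2  regs: r0:Add2,r1:8,r2:1,r3:Add1
  c6: -  regs: r0:Add2,r1:8,r2:1,r3:Add1
  c7: CDB Mul1=1  regs: r0:Add2,r1:8,r2:1,r3:Add1
  c8: -  regs: r0:Add2,r1:8,r2:1,r3:Add1
  c9: CDB Add1=2  regs: r0:Add2,r1:8,r2:1,r3:2
  c10: -  regs: r0:Add2,r1:8,r2:1,r3:2
  c11: -  regs: r0:Add2,r1:8,r2:1,r3:2
  c12: CDB Mul2=1  regs: r0:Add2,r1:8,r2:1,r3:2
  c13: -  regs: r0:Add2,r1:8,r2:1,r3:2

STATUS = VALUE 2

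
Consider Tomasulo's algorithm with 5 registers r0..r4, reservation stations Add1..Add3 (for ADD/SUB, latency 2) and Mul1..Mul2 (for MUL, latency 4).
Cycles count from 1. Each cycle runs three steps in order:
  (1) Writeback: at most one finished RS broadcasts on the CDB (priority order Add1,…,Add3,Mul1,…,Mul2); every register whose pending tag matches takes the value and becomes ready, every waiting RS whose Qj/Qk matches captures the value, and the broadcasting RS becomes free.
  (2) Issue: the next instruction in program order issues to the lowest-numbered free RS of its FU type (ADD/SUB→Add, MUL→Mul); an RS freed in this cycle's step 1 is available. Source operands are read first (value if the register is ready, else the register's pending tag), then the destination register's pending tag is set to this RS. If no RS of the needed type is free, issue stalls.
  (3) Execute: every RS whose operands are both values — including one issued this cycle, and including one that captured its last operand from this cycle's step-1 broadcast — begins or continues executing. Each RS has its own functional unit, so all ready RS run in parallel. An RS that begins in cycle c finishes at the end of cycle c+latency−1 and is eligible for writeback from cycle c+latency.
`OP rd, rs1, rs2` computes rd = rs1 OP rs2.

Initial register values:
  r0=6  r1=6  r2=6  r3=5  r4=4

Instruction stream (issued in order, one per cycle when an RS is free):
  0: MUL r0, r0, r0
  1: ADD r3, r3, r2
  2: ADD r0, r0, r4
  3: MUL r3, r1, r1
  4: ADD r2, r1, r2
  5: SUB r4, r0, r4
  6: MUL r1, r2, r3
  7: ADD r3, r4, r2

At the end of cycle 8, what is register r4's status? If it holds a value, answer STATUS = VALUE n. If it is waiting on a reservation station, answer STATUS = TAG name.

STATUS = TAG Add3

  c1: issue MUL r0<-Mul1  regs: r0:Mul1,r1:6,r2:6,r3:5,r4:4
  c2: issue ADD r3<-Add1  regs: r0:Mul1,r1:6,r2:6,r3:Add1,r4:4
  c3: issue ADD r0<-Add2  regs: r0:Add2,r1:6,r2:6,r3:Add1,r4:4
  c4: CDB Add1=11; issue MUL r3<-Mul2  regs: r0:Add2,r1:6,r2:6,r3:Mul2,r4:4
  c5: CDB Mul1=36; issue ADD r2<-Add1  regs: r0:Add2,r1:6,r2:Add1,r3:Mul2,r4:4
  c6: issue SUB r4<-Add3  regs: r0:Add2,r1:6,r2:Add1,r3:Mul2,r4:Add3
  c7: CDB Add1=12; issue MUL r1<-Mul1  regs: r0:Add2,r1:Mul1,r2:12,r3:Mul2,r4:Add3
  c8: CDB Add2=40; issue ADD r3<-Add1  regs: r0:40,r1:Mul1,r2:12,r3:Add1,r4:Add3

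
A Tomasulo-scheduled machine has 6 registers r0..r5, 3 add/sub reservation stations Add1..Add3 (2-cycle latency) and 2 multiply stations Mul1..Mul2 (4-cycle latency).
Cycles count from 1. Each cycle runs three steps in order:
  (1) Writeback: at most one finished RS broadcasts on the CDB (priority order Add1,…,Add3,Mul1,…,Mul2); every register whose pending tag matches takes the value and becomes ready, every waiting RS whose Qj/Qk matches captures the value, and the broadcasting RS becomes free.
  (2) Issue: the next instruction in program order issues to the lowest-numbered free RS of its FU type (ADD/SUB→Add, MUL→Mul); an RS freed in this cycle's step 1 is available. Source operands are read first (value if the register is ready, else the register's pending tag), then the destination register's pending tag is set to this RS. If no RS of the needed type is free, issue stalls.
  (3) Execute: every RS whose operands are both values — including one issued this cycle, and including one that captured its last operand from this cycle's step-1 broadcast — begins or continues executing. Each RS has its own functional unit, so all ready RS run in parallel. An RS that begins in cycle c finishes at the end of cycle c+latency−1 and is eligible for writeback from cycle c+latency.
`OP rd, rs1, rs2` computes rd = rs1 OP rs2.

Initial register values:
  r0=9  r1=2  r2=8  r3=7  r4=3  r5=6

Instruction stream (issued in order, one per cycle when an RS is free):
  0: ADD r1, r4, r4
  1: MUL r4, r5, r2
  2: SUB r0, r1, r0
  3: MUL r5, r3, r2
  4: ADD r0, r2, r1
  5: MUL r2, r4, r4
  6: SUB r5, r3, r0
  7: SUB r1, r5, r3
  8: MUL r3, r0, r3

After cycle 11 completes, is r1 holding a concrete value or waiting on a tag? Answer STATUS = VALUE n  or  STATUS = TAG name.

c1: issue ADD r1<-Add1 | r0:9,r1:Add1,r2:8,r3:7,r4:3,r5:6
c2: issue MUL r4<-Mul1 | r0:9,r1:Add1,r2:8,r3:7,r4:Mul1,r5:6
c3: CDB Add1=6; issue SUB r0<-Add1 | r0:Add1,r1:6,r2:8,r3:7,r4:Mul1,r5:6
c4: issue MUL r5<-Mul2 | r0:Add1,r1:6,r2:8,r3:7,r4:Mul1,r5:Mul2
c5: CDB Add1=-3; issue ADD r0<-Add1 | r0:Add1,r1:6,r2:8,r3:7,r4:Mul1,r5:Mul2
c6: CDB Mul1=48; issue MUL r2<-Mul1 | r0:Add1,r1:6,r2:Mul1,r3:7,r4:48,r5:Mul2
c7: CDB Add1=14; issue SUB r5<-Add1 | r0:14,r1:6,r2:Mul1,r3:7,r4:48,r5:Add1
c8: CDB Mul2=56; issue SUB r1<-Add2 | r0:14,r1:Add2,r2:Mul1,r3:7,r4:48,r5:Add1
c9: CDB Add1=-7; issue MUL r3<-Mul2 | r0:14,r1:Add2,r2:Mul1,r3:Mul2,r4:48,r5:-7
c10: CDB Mul1=2304 | r0:14,r1:Add2,r2:2304,r3:Mul2,r4:48,r5:-7
c11: CDB Add2=-14 | r0:14,r1:-14,r2:2304,r3:Mul2,r4:48,r5:-7

STATUS = VALUE -14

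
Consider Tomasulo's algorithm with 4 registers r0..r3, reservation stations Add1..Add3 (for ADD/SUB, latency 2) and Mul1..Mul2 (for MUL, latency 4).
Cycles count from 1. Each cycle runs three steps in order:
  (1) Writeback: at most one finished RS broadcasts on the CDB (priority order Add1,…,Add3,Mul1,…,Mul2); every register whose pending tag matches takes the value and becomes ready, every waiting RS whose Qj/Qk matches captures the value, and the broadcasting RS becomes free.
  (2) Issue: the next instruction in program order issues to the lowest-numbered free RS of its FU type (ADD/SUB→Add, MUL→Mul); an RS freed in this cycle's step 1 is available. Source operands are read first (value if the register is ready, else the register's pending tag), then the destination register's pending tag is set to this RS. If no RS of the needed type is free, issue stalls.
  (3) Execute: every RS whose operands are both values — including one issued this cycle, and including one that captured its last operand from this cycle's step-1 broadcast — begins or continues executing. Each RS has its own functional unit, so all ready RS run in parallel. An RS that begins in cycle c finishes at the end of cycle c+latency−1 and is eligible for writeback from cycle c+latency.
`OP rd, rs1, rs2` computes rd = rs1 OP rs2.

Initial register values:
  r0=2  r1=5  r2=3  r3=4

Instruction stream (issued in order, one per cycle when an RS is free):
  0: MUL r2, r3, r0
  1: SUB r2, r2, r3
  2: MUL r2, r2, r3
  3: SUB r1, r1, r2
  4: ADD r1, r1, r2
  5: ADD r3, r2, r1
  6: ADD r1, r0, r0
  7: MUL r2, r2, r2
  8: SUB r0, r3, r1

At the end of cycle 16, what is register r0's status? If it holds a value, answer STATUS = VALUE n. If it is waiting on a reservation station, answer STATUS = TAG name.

  c1: issue MUL r2<-Mul1  regs: r0:2,r1:5,r2:Mul1,r3:4
  c2: issue SUB r2<-Add1  regs: r0:2,r1:5,r2:Add1,r3:4
  c3: issue MUL r2<-Mul2  regs: r0:2,r1:5,r2:Mul2,r3:4
  c4: issue SUB r1<-Add2  regs: r0:2,r1:Add2,r2:Mul2,r3:4
  c5: CDB Mul1=8; issue ADD r1<-Add3  regs: r0:2,r1:Add3,r2:Mul2,r3:4
  c6: stall  regs: r0:2,r1:Add3,r2:Mul2,r3:4
  c7: CDB Add1=4; issue ADD r3<-Add1  regs: r0:2,r1:Add3,r2:Mul2,r3:Add1
  c8: stall  regs: r0:2,r1:Add3,r2:Mul2,r3:Add1
  c9: stall  regs: r0:2,r1:Add3,r2:Mul2,r3:Add1
  c10: stall  regs: r0:2,r1:Add3,r2:Mul2,r3:Add1
  c11: CDB Mul2=16; stall  regs: r0:2,r1:Add3,r2:16,r3:Add1
  c12: stall  regs: r0:2,r1:Add3,r2:16,r3:Add1
  c13: CDB Add2=-11; issue ADD r1<-Add2  regs: r0:2,r1:Add2,r2:16,r3:Add1
  c14: issue MUL r2<-Mul1  regs: r0:2,r1:Add2,r2:Mul1,r3:Add1
  c15: CDB Add2=4; issue SUB r0<-Add2  regs: r0:Add2,r1:4,r2:Mul1,r3:Add1
  c16: CDB Add3=5  regs: r0:Add2,r1:4,r2:Mul1,r3:Add1

STATUS = TAG Add2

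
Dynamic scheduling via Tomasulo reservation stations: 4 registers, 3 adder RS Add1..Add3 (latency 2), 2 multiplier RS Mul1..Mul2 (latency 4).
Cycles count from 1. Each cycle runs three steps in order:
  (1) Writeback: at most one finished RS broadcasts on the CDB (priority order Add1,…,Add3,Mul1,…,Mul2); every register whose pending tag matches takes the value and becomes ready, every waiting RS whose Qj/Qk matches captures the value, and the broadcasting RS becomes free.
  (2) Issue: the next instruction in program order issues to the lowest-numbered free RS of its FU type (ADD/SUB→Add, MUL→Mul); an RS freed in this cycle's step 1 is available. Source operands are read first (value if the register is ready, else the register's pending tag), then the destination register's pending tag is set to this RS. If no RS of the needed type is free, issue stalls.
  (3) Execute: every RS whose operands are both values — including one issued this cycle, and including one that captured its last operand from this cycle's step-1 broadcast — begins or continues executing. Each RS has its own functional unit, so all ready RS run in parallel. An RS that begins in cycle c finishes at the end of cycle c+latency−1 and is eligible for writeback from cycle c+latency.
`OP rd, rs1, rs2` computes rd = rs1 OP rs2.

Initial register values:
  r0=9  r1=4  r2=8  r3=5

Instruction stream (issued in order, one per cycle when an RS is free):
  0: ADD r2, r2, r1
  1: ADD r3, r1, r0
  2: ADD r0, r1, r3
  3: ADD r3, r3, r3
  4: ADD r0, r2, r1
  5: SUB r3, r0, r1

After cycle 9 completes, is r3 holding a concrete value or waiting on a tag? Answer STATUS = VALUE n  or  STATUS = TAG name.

c1: issue ADD r2<-Add1 | r0:9,r1:4,r2:Add1,r3:5
c2: issue ADD r3<-Add2 | r0:9,r1:4,r2:Add1,r3:Add2
c3: CDB Add1=12; issue ADD r0<-Add1 | r0:Add1,r1:4,r2:12,r3:Add2
c4: CDB Add2=13; issue ADD r3<-Add2 | r0:Add1,r1:4,r2:12,r3:Add2
c5: issue ADD r0<-Add3 | r0:Add3,r1:4,r2:12,r3:Add2
c6: CDB Add1=17; issue SUB r3<-Add1 | r0:Add3,r1:4,r2:12,r3:Add1
c7: CDB Add2=26 | r0:Add3,r1:4,r2:12,r3:Add1
c8: CDB Add3=16 | r0:16,r1:4,r2:12,r3:Add1
c9: - | r0:16,r1:4,r2:12,r3:Add1

STATUS = TAG Add1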